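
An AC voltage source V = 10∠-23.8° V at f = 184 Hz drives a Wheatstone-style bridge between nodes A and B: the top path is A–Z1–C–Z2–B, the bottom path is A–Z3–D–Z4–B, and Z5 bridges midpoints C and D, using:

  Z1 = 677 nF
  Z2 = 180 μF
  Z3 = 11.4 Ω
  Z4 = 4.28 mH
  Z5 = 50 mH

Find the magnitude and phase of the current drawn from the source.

Step 1 — Angular frequency: ω = 2π·f = 2π·184 = 1156 rad/s.
Step 2 — Component impedances:
  Z1: Z = 1/(jωC) = -j/(ω·C) = 0 - j1278 Ω
  Z2: Z = 1/(jωC) = -j/(ω·C) = 0 - j4.805 Ω
  Z3: Z = R = 11.4 Ω
  Z4: Z = jωL = j·1156·0.00428 = 0 + j4.948 Ω
  Z5: Z = jωL = j·1156·0.05 = 0 + j57.81 Ω
Step 3 — Bridge requires nodal analysis (the Z5 bridge couples midpoints C and D, so the two paths cannot be reduced to a simple series/parallel combination). Setting node B to ground and injecting 1 A at node A, the 3-node admittance system at A, C, D solves to V_A = Z_AB = 11.49 + j4.442 Ω = 12.32∠21.1° Ω.
Step 4 — Source phasor: V = 10∠-23.8° V = 9.15 - j4.035 V.
Step 5 — Ohm's law: I = V / Z_total = (9.15 - j4.035) / (11.49 + j4.442) = 0.5747 - j0.5735 A.
Step 6 — Convert to polar: |I| = 0.8119 A, ∠I = -44.9°.

I = 0.8119∠-44.9° A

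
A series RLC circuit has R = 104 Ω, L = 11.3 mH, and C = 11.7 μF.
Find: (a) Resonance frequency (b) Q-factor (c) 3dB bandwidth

Step 1 — Resonance: ω₀ = 1/√(LC) = 1/√(0.0113·1.17e-05) = 2750 rad/s.
Step 2 — f₀ = ω₀/(2π) = 437.7 Hz.
Step 3 — Series Q: Q = ω₀L/R = 2750·0.0113/104 = 0.2988.
Step 4 — Bandwidth: Δω = ω₀/Q = 9204 rad/s; BW = Δω/(2π) = 1465 Hz.

(a) f₀ = 437.7 Hz  (b) Q = 0.2988  (c) BW = 1465 Hz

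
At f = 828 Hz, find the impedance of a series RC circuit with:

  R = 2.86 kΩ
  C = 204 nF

Step 1 — Angular frequency: ω = 2π·f = 2π·828 = 5202 rad/s.
Step 2 — Component impedances:
  R: Z = R = 2860 Ω
  C: Z = 1/(jωC) = -j/(ω·C) = 0 - j942.2 Ω
Step 3 — Series combination: Z_total = R + C = 2860 - j942.2 Ω = 3011∠-18.2° Ω.

Z = 2860 - j942.2 Ω = 3011∠-18.2° Ω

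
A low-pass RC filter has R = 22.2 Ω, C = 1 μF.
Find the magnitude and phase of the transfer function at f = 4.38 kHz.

Step 1 — Angular frequency: ω = 2π·4380 = 2.752e+04 rad/s.
Step 2 — Transfer function: H(jω) = 1/(1 + jωRC).
Step 3 — Denominator: 1 + jωRC = 1 + j·2.752e+04·22.2·1e-06 = 1 + j0.611.
Step 4 — H = 0.7282 - j0.4449.
Step 5 — Magnitude: |H| = 0.8533 (-1.4 dB); phase: φ = -31.4°.

|H| = 0.8533 (-1.4 dB), φ = -31.4°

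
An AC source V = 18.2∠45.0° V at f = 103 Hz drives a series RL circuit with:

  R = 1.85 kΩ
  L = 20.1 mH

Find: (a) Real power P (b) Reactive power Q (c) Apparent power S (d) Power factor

Step 1 — Angular frequency: ω = 2π·f = 2π·103 = 647.2 rad/s.
Step 2 — Component impedances:
  R: Z = R = 1850 Ω
  L: Z = jωL = j·647.2·0.0201 = 0 + j13.01 Ω
Step 3 — Series combination: Z_total = R + L = 1850 + j13.01 Ω = 1850∠0.4° Ω.
Step 4 — Source phasor: V = 18.2∠45.0° V = 12.87 + j12.87 V.
Step 5 — Current: I = V / Z = 0.007005 + j0.006907 A = 0.009838∠44.6° A.
Step 6 — Complex power: S = V·I* = 0.179 + j0.001259 VA.
Step 7 — Real power: P = Re(S) = 0.179 W.
Step 8 — Reactive power: Q = Im(S) = 0.001259 VAR.
Step 9 — Apparent power: |S| = 0.179 VA.
Step 10 — Power factor: PF = P/|S| = 1 (lagging).

(a) P = 0.179 W  (b) Q = 0.001259 VAR  (c) S = 0.179 VA  (d) PF = 1 (lagging)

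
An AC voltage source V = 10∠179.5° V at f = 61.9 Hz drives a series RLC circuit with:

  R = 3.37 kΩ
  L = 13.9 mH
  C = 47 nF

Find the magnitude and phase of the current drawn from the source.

Step 1 — Angular frequency: ω = 2π·f = 2π·61.9 = 388.9 rad/s.
Step 2 — Component impedances:
  R: Z = R = 3370 Ω
  L: Z = jωL = j·388.9·0.0139 = 0 + j5.406 Ω
  C: Z = 1/(jωC) = -j/(ω·C) = 0 - j5.471e+04 Ω
Step 3 — Series combination: Z_total = R + L + C = 3370 - j5.47e+04 Ω = 5.48e+04∠-86.5° Ω.
Step 4 — Source phasor: V = 10∠179.5° V = -10 + j0.08727 V.
Step 5 — Ohm's law: I = V / Z_total = (-10 + j0.08727) / (3370 - j5.47e+04) = -1.281e-05 - j0.000182 A.
Step 6 — Convert to polar: |I| = 0.0001825 A, ∠I = -94.0°.

I = 0.0001825∠-94.0° A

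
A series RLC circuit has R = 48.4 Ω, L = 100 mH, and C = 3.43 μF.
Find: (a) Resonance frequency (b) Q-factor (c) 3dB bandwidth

Step 1 — Resonance: ω₀ = 1/√(LC) = 1/√(0.1·3.43e-06) = 1707 rad/s.
Step 2 — f₀ = ω₀/(2π) = 271.8 Hz.
Step 3 — Series Q: Q = ω₀L/R = 1707·0.1/48.4 = 3.528.
Step 4 — Bandwidth: Δω = ω₀/Q = 484 rad/s; BW = Δω/(2π) = 77.03 Hz.

(a) f₀ = 271.8 Hz  (b) Q = 3.528  (c) BW = 77.03 Hz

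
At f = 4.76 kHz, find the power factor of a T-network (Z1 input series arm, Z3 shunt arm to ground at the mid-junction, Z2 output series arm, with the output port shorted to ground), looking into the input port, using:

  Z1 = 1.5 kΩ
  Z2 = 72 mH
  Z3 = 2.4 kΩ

Step 1 — Angular frequency: ω = 2π·f = 2π·4760 = 2.991e+04 rad/s.
Step 2 — Component impedances:
  Z1: Z = R = 1500 Ω
  Z2: Z = jωL = j·2.991e+04·0.072 = 0 + j2153 Ω
  Z3: Z = R = 2400 Ω
Step 3 — With the output port shorted to ground, the output series arm Z2 runs from the junction to ground; the shunt arm Z3 also runs from the junction to ground. They appear in parallel: Z3 || Z2 = 1070 + j1193 Ω.
Step 4 — Series with input arm Z1: Z_in = Z1 + (Z3 || Z2) = 2570 + j1193 Ω = 2834∠24.9° Ω.
Step 5 — Power factor: PF = cos(φ) = Re(Z)/|Z| = 2570.4/2833.7 = 0.9071.
Step 6 — Type: Im(Z) = 1193 ⇒ lagging (phase φ = 24.9°).

PF = 0.9071 (lagging, φ = 24.9°)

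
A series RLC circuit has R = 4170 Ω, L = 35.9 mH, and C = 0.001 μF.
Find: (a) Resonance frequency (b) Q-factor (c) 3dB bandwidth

Step 1 — Resonance: ω₀ = 1/√(LC) = 1/√(0.0359·1e-09) = 1.669e+05 rad/s.
Step 2 — f₀ = ω₀/(2π) = 2.656e+04 Hz.
Step 3 — Series Q: Q = ω₀L/R = 1.669e+05·0.0359/4170 = 1.437.
Step 4 — Bandwidth: Δω = ω₀/Q = 1.162e+05 rad/s; BW = Δω/(2π) = 1.849e+04 Hz.

(a) f₀ = 2.656e+04 Hz  (b) Q = 1.437  (c) BW = 1.849e+04 Hz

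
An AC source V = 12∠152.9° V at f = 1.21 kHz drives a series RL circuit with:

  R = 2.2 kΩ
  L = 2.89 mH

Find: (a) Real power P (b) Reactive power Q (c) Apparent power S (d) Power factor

Step 1 — Angular frequency: ω = 2π·f = 2π·1210 = 7603 rad/s.
Step 2 — Component impedances:
  R: Z = R = 2200 Ω
  L: Z = jωL = j·7603·0.00289 = 0 + j21.97 Ω
Step 3 — Series combination: Z_total = R + L = 2200 + j21.97 Ω = 2200∠0.6° Ω.
Step 4 — Source phasor: V = 12∠152.9° V = -10.68 + j5.467 V.
Step 5 — Current: I = V / Z = -0.00483 + j0.002533 A = 0.005454∠152.3° A.
Step 6 — Complex power: S = V·I* = 0.06545 + j0.0006536 VA.
Step 7 — Real power: P = Re(S) = 0.06545 W.
Step 8 — Reactive power: Q = Im(S) = 0.0006536 VAR.
Step 9 — Apparent power: |S| = 0.06545 VA.
Step 10 — Power factor: PF = P/|S| = 1 (lagging).

(a) P = 0.06545 W  (b) Q = 0.0006536 VAR  (c) S = 0.06545 VA  (d) PF = 1 (lagging)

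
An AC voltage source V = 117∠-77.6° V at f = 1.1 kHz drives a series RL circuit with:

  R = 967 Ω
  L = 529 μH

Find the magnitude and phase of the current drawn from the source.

Step 1 — Angular frequency: ω = 2π·f = 2π·1100 = 6912 rad/s.
Step 2 — Component impedances:
  R: Z = R = 967 Ω
  L: Z = jωL = j·6912·0.000529 = 0 + j3.656 Ω
Step 3 — Series combination: Z_total = R + L = 967 + j3.656 Ω = 967∠0.2° Ω.
Step 4 — Source phasor: V = 117∠-77.6° V = 25.12 - j114.3 V.
Step 5 — Ohm's law: I = V / Z_total = (25.12 - j114.3) / (967 + j3.656) = 0.02553 - j0.1183 A.
Step 6 — Convert to polar: |I| = 0.121 A, ∠I = -77.8°.

I = 0.121∠-77.8° A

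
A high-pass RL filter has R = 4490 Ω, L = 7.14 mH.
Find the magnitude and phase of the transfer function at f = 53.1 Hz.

Step 1 — Angular frequency: ω = 2π·53.1 = 333.6 rad/s.
Step 2 — Transfer function: H(jω) = jωL/(R + jωL).
Step 3 — Numerator jωL = j·2.382; denominator R + jωL = 4490 + j2.382.
Step 4 — H = 2.815e-07 + j0.0005305.
Step 5 — Magnitude: |H| = 0.0005305 (-65.5 dB); phase: φ = 90.0°.

|H| = 0.0005305 (-65.5 dB), φ = 90.0°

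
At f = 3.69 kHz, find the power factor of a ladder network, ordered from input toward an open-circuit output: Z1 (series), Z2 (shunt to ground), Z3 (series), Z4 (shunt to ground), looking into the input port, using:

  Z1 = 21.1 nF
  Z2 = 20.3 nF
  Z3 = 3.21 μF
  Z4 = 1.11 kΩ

Step 1 — Angular frequency: ω = 2π·f = 2π·3690 = 2.318e+04 rad/s.
Step 2 — Component impedances:
  Z1: Z = 1/(jωC) = -j/(ω·C) = 0 - j2044 Ω
  Z2: Z = 1/(jωC) = -j/(ω·C) = 0 - j2125 Ω
  Z3: Z = 1/(jωC) = -j/(ω·C) = 0 - j13.44 Ω
  Z4: Z = R = 1110 Ω
Step 3 — Ladder network (open output): work backward from the far end, alternating series and parallel combinations. Z_in = 863.4 - j2506 Ω = 2650∠-71.0° Ω.
Step 4 — Power factor: PF = cos(φ) = Re(Z)/|Z| = 863.4/2650 = 0.3258.
Step 5 — Type: Im(Z) = -2506 ⇒ leading (phase φ = -71.0°).

PF = 0.3258 (leading, φ = -71.0°)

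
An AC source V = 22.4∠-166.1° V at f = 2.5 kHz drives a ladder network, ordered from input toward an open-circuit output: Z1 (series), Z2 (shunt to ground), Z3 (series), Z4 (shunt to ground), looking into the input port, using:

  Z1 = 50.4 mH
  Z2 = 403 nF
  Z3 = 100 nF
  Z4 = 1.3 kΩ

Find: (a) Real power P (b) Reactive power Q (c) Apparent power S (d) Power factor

Step 1 — Angular frequency: ω = 2π·f = 2π·2500 = 1.571e+04 rad/s.
Step 2 — Component impedances:
  Z1: Z = jωL = j·1.571e+04·0.0504 = 0 + j791.7 Ω
  Z2: Z = 1/(jωC) = -j/(ω·C) = 0 - j158 Ω
  Z3: Z = 1/(jωC) = -j/(ω·C) = 0 - j636.6 Ω
  Z4: Z = R = 1300 Ω
Step 3 — Ladder network (open output): work backward from the far end, alternating series and parallel combinations. Z_in = 13.97 + j642.3 Ω = 642.4∠88.8° Ω.
Step 4 — Source phasor: V = 22.4∠-166.1° V = -21.74 - j5.381 V.
Step 5 — Current: I = V / Z = -0.009111 + j0.03366 A = 0.03487∠105.1° A.
Step 6 — Complex power: S = V·I* = 0.01699 + j0.7809 VA.
Step 7 — Real power: P = Re(S) = 0.01699 W.
Step 8 — Reactive power: Q = Im(S) = 0.7809 VAR.
Step 9 — Apparent power: |S| = 0.7811 VA.
Step 10 — Power factor: PF = P/|S| = 0.02175 (lagging).

(a) P = 0.01699 W  (b) Q = 0.7809 VAR  (c) S = 0.7811 VA  (d) PF = 0.02175 (lagging)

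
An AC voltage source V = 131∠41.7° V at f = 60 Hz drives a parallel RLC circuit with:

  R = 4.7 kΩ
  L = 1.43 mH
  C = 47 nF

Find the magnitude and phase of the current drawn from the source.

Step 1 — Angular frequency: ω = 2π·f = 2π·60 = 377 rad/s.
Step 2 — Component impedances:
  R: Z = R = 4700 Ω
  L: Z = jωL = j·377·0.00143 = 0 + j0.5391 Ω
  C: Z = 1/(jωC) = -j/(ω·C) = 0 - j5.644e+04 Ω
Step 3 — Parallel combination: 1/Z_total = 1/R + 1/L + 1/C; Z_total = 6.184e-05 + j0.5391 Ω = 0.5391∠90.0° Ω.
Step 4 — Source phasor: V = 131∠41.7° V = 97.81 + j87.15 V.
Step 5 — Ohm's law: I = V / Z_total = (97.81 + j87.15) / (6.184e-05 + j0.5391) = 161.7 - j181.4 A.
Step 6 — Convert to polar: |I| = 243 A, ∠I = -48.3°.

I = 243∠-48.3° A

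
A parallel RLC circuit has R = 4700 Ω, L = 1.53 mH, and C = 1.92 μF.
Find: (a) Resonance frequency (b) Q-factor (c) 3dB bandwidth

Step 1 — Resonance: ω₀ = 1/√(LC) = 1/√(0.00153·1.92e-06) = 1.845e+04 rad/s.
Step 2 — f₀ = ω₀/(2π) = 2936 Hz.
Step 3 — Parallel Q: Q = R/(ω₀L) = 4700/(1.845e+04·0.00153) = 166.5.
Step 4 — Bandwidth: Δω = ω₀/Q = 110.8 rad/s; BW = Δω/(2π) = 17.64 Hz.

(a) f₀ = 2936 Hz  (b) Q = 166.5  (c) BW = 17.64 Hz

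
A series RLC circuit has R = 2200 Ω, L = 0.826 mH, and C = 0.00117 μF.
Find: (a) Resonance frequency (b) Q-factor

Step 1 — Resonance condition Im(Z)=0 gives ω₀ = 1/√(LC).
Step 2 — ω₀ = 1/√(0.000826·1.17e-09) = 1.017e+06 rad/s.
Step 3 — f₀ = ω₀/(2π) = 1.619e+05 Hz.
Step 4 — Series Q: Q = ω₀L/R = 1.017e+06·0.000826/2200 = 0.3819.

(a) f₀ = 1.619e+05 Hz  (b) Q = 0.3819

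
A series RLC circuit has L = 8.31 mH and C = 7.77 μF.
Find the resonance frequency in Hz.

Step 1 — Resonance condition Im(Z)=0 gives ω₀ = 1/√(LC).
Step 2 — ω₀ = 1/√(0.00831·7.77e-06) = 3935 rad/s.
Step 3 — f₀ = ω₀/(2π) = 626.3 Hz.

f₀ = 626.3 Hz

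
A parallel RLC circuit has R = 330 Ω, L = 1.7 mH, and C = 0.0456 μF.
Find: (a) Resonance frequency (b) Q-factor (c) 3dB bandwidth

Step 1 — Resonance: ω₀ = 1/√(LC) = 1/√(0.0017·4.56e-08) = 1.136e+05 rad/s.
Step 2 — f₀ = ω₀/(2π) = 1.808e+04 Hz.
Step 3 — Parallel Q: Q = R/(ω₀L) = 330/(1.136e+05·0.0017) = 1.709.
Step 4 — Bandwidth: Δω = ω₀/Q = 6.645e+04 rad/s; BW = Δω/(2π) = 1.058e+04 Hz.

(a) f₀ = 1.808e+04 Hz  (b) Q = 1.709  (c) BW = 1.058e+04 Hz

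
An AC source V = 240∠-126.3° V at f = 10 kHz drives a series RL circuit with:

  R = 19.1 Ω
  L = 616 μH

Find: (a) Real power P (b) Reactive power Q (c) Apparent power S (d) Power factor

Step 1 — Angular frequency: ω = 2π·f = 2π·1e+04 = 6.283e+04 rad/s.
Step 2 — Component impedances:
  R: Z = R = 19.1 Ω
  L: Z = jωL = j·6.283e+04·0.000616 = 0 + j38.7 Ω
Step 3 — Series combination: Z_total = R + L = 19.1 + j38.7 Ω = 43.16∠63.7° Ω.
Step 4 — Source phasor: V = 240∠-126.3° V = -142.1 - j193.4 V.
Step 5 — Current: I = V / Z = -5.476 + j0.9689 A = 5.561∠170.0° A.
Step 6 — Complex power: S = V·I* = 590.6 + j1197 VA.
Step 7 — Real power: P = Re(S) = 590.6 W.
Step 8 — Reactive power: Q = Im(S) = 1197 VAR.
Step 9 — Apparent power: |S| = 1335 VA.
Step 10 — Power factor: PF = P/|S| = 0.4425 (lagging).

(a) P = 590.6 W  (b) Q = 1197 VAR  (c) S = 1335 VA  (d) PF = 0.4425 (lagging)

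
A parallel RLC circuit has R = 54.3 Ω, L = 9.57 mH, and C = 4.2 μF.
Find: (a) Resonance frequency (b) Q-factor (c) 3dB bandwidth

Step 1 — Resonance: ω₀ = 1/√(LC) = 1/√(0.00957·4.2e-06) = 4988 rad/s.
Step 2 — f₀ = ω₀/(2π) = 793.9 Hz.
Step 3 — Parallel Q: Q = R/(ω₀L) = 54.3/(4988·0.00957) = 1.138.
Step 4 — Bandwidth: Δω = ω₀/Q = 4385 rad/s; BW = Δω/(2π) = 697.9 Hz.

(a) f₀ = 793.9 Hz  (b) Q = 1.138  (c) BW = 697.9 Hz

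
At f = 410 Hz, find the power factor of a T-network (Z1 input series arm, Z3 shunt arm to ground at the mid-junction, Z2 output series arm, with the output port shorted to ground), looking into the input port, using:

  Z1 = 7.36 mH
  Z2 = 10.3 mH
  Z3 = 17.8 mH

Step 1 — Angular frequency: ω = 2π·f = 2π·410 = 2576 rad/s.
Step 2 — Component impedances:
  Z1: Z = jωL = j·2576·0.00736 = 0 + j18.96 Ω
  Z2: Z = jωL = j·2576·0.0103 = 0 + j26.53 Ω
  Z3: Z = jωL = j·2576·0.0178 = 0 + j45.85 Ω
Step 3 — With the output port shorted to ground, the output series arm Z2 runs from the junction to ground; the shunt arm Z3 also runs from the junction to ground. They appear in parallel: Z3 || Z2 = 0 + j16.81 Ω.
Step 4 — Series with input arm Z1: Z_in = Z1 + (Z3 || Z2) = 0 + j35.77 Ω = 35.77∠90.0° Ω.
Step 5 — Power factor: PF = cos(φ) = Re(Z)/|Z| = 0/35.77 = 0.
Step 6 — Type: Im(Z) = 35.77 ⇒ lagging (phase φ = 90.0°).

PF = 0 (lagging, φ = 90.0°)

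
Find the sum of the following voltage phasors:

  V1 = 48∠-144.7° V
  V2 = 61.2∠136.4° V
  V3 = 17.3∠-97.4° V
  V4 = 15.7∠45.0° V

Step 1 — Convert each phasor to rectangular form:
  V1 = 48·(cos(-144.7°) + j·sin(-144.7°)) = -39.17 - j27.74 V
  V2 = 61.2·(cos(136.4°) + j·sin(136.4°)) = -44.32 + j42.2 V
  V3 = 17.3·(cos(-97.4°) + j·sin(-97.4°)) = -2.228 - j17.16 V
  V4 = 15.7·(cos(45.0°) + j·sin(45.0°)) = 11.1 + j11.1 V
Step 2 — Sum components: V_total = -74.62 + j8.413 V.
Step 3 — Convert to polar: |V_total| = 75.09 V, ∠V_total = 173.6°.

V_total = 75.09∠173.6° V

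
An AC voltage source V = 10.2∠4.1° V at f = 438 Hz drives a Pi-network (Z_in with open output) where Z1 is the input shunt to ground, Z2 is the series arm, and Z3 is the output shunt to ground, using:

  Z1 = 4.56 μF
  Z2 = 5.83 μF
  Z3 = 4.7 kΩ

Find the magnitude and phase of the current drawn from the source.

Step 1 — Angular frequency: ω = 2π·f = 2π·438 = 2752 rad/s.
Step 2 — Component impedances:
  Z1: Z = 1/(jωC) = -j/(ω·C) = 0 - j79.69 Ω
  Z2: Z = 1/(jωC) = -j/(ω·C) = 0 - j62.33 Ω
  Z3: Z = R = 4700 Ω
Step 3 — With open output, the series arm Z2 and the output shunt Z3 appear in series to ground: Z2 + Z3 = 4700 - j62.33 Ω.
Step 4 — Parallel with input shunt Z1: Z_in = Z1 || (Z2 + Z3) = 1.35 - j79.65 Ω = 79.66∠-89.0° Ω.
Step 5 — Source phasor: V = 10.2∠4.1° V = 10.17 + j0.7293 V.
Step 6 — Ohm's law: I = V / Z_total = (10.17 + j0.7293) / (1.35 - j79.65) = -0.00699 + j0.1279 A.
Step 7 — Convert to polar: |I| = 0.128 A, ∠I = 93.1°.

I = 0.128∠93.1° A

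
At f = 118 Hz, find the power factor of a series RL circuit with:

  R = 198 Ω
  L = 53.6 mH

Step 1 — Angular frequency: ω = 2π·f = 2π·118 = 741.4 rad/s.
Step 2 — Component impedances:
  R: Z = R = 198 Ω
  L: Z = jωL = j·741.4·0.0536 = 0 + j39.74 Ω
Step 3 — Series combination: Z_total = R + L = 198 + j39.74 Ω = 201.9∠11.3° Ω.
Step 4 — Power factor: PF = cos(φ) = Re(Z)/|Z| = 198/201.95 = 0.9804.
Step 5 — Type: Im(Z) = 39.74 ⇒ lagging (phase φ = 11.3°).

PF = 0.9804 (lagging, φ = 11.3°)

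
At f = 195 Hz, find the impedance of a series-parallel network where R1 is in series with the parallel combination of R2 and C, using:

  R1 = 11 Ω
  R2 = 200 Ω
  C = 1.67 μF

Step 1 — Angular frequency: ω = 2π·f = 2π·195 = 1225 rad/s.
Step 2 — Component impedances:
  R1: Z = R = 11 Ω
  R2: Z = R = 200 Ω
  C: Z = 1/(jωC) = -j/(ω·C) = 0 - j488.7 Ω
Step 3 — Parallel branch: R2 || C = 1/(1/R2 + 1/C) = 171.3 - j70.1 Ω.
Step 4 — Series with R1: Z_total = R1 + (R2 || C) = 182.3 - j70.1 Ω = 195.3∠-21.0° Ω.

Z = 182.3 - j70.1 Ω = 195.3∠-21.0° Ω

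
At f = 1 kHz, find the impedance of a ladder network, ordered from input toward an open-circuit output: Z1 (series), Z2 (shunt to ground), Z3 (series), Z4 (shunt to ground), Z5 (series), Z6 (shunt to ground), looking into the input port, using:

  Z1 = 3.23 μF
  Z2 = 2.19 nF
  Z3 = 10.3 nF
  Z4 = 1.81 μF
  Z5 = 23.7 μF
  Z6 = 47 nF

Step 1 — Angular frequency: ω = 2π·f = 2π·1000 = 6283 rad/s.
Step 2 — Component impedances:
  Z1: Z = 1/(jωC) = -j/(ω·C) = 0 - j49.27 Ω
  Z2: Z = 1/(jωC) = -j/(ω·C) = 0 - j7.267e+04 Ω
  Z3: Z = 1/(jωC) = -j/(ω·C) = 0 - j1.545e+04 Ω
  Z4: Z = 1/(jωC) = -j/(ω·C) = 0 - j87.93 Ω
  Z5: Z = 1/(jωC) = -j/(ω·C) = 0 - j6.715 Ω
  Z6: Z = 1/(jωC) = -j/(ω·C) = 0 - j3386 Ω
Step 3 — Ladder network (open output): work backward from the far end, alternating series and parallel combinations. Z_in = 0 - j1.285e+04 Ω = 1.285e+04∠-90.0° Ω.

Z = 0 - j1.285e+04 Ω = 1.285e+04∠-90.0° Ω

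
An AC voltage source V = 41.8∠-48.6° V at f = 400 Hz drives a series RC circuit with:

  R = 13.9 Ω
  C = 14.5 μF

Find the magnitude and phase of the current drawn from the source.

Step 1 — Angular frequency: ω = 2π·f = 2π·400 = 2513 rad/s.
Step 2 — Component impedances:
  R: Z = R = 13.9 Ω
  C: Z = 1/(jωC) = -j/(ω·C) = 0 - j27.44 Ω
Step 3 — Series combination: Z_total = R + C = 13.9 - j27.44 Ω = 30.76∠-63.1° Ω.
Step 4 — Source phasor: V = 41.8∠-48.6° V = 27.64 - j31.35 V.
Step 5 — Ohm's law: I = V / Z_total = (27.64 - j31.35) / (13.9 - j27.44) = 1.315 + j0.3411 A.
Step 6 — Convert to polar: |I| = 1.359 A, ∠I = 14.5°.

I = 1.359∠14.5° A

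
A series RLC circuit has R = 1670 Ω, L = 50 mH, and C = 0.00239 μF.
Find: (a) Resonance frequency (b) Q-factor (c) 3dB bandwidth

Step 1 — Resonance condition Im(Z)=0 gives ω₀ = 1/√(LC).
Step 2 — ω₀ = 1/√(0.05·2.39e-09) = 9.148e+04 rad/s.
Step 3 — f₀ = ω₀/(2π) = 1.456e+04 Hz.
Step 4 — Series Q: Q = ω₀L/R = 9.148e+04·0.05/1670 = 2.739.
Step 5 — 3dB bandwidth: Δω = ω₀/Q = 3.34e+04 rad/s; BW = Δω/(2π) = 5316 Hz.

(a) f₀ = 1.456e+04 Hz  (b) Q = 2.739  (c) BW = 5316 Hz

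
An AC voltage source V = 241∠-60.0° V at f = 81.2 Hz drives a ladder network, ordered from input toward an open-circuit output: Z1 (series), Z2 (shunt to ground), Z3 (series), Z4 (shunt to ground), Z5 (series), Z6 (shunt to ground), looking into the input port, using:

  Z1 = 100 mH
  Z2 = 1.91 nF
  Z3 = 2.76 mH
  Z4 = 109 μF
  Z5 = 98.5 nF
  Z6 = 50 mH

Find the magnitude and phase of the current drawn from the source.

Step 1 — Angular frequency: ω = 2π·f = 2π·81.2 = 510.2 rad/s.
Step 2 — Component impedances:
  Z1: Z = jωL = j·510.2·0.1 = 0 + j51.02 Ω
  Z2: Z = 1/(jωC) = -j/(ω·C) = 0 - j1.026e+06 Ω
  Z3: Z = jωL = j·510.2·0.00276 = 0 + j1.408 Ω
  Z4: Z = 1/(jωC) = -j/(ω·C) = 0 - j17.98 Ω
  Z5: Z = 1/(jωC) = -j/(ω·C) = 0 - j1.99e+04 Ω
  Z6: Z = jωL = j·510.2·0.05 = 0 + j25.51 Ω
Step 3 — Ladder network (open output): work backward from the far end, alternating series and parallel combinations. Z_in = 0 + j34.46 Ω = 34.46∠90.0° Ω.
Step 4 — Source phasor: V = 241∠-60.0° V = 120.5 - j208.7 V.
Step 5 — Ohm's law: I = V / Z_total = (120.5 - j208.7) / (0 + j34.46) = -6.056 - j3.497 A.
Step 6 — Convert to polar: |I| = 6.993 A, ∠I = -150.0°.

I = 6.993∠-150.0° A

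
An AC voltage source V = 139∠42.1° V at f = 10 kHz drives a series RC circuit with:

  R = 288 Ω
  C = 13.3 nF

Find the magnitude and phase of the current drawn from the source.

Step 1 — Angular frequency: ω = 2π·f = 2π·1e+04 = 6.283e+04 rad/s.
Step 2 — Component impedances:
  R: Z = R = 288 Ω
  C: Z = 1/(jωC) = -j/(ω·C) = 0 - j1197 Ω
Step 3 — Series combination: Z_total = R + C = 288 - j1197 Ω = 1231∠-76.5° Ω.
Step 4 — Source phasor: V = 139∠42.1° V = 103.1 + j93.19 V.
Step 5 — Ohm's law: I = V / Z_total = (103.1 + j93.19) / (288 - j1197) = -0.054 + j0.09918 A.
Step 6 — Convert to polar: |I| = 0.1129 A, ∠I = 118.6°.

I = 0.1129∠118.6° A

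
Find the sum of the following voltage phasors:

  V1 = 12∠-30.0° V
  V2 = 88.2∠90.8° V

Step 1 — Convert each phasor to rectangular form:
  V1 = 12·(cos(-30.0°) + j·sin(-30.0°)) = 10.39 - j6 V
  V2 = 88.2·(cos(90.8°) + j·sin(90.8°)) = -1.231 + j88.19 V
Step 2 — Sum components: V_total = 9.161 + j82.19 V.
Step 3 — Convert to polar: |V_total| = 82.7 V, ∠V_total = 83.6°.

V_total = 82.7∠83.6° V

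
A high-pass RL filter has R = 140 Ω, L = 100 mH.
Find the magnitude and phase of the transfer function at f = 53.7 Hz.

Step 1 — Angular frequency: ω = 2π·53.7 = 337.4 rad/s.
Step 2 — Transfer function: H(jω) = jωL/(R + jωL).
Step 3 — Numerator jωL = j·33.74; denominator R + jωL = 140 + j33.74.
Step 4 — H = 0.05489 + j0.2278.
Step 5 — Magnitude: |H| = 0.2343 (-12.6 dB); phase: φ = 76.4°.

|H| = 0.2343 (-12.6 dB), φ = 76.4°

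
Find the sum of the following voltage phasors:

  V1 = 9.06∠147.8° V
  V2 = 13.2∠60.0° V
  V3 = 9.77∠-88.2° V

Step 1 — Convert each phasor to rectangular form:
  V1 = 9.06·(cos(147.8°) + j·sin(147.8°)) = -7.667 + j4.828 V
  V2 = 13.2·(cos(60.0°) + j·sin(60.0°)) = 6.6 + j11.43 V
  V3 = 9.77·(cos(-88.2°) + j·sin(-88.2°)) = 0.3069 - j9.765 V
Step 2 — Sum components: V_total = -0.7596 + j6.494 V.
Step 3 — Convert to polar: |V_total| = 6.538 V, ∠V_total = 96.7°.

V_total = 6.538∠96.7° V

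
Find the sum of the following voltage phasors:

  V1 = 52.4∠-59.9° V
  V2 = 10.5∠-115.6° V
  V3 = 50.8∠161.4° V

Step 1 — Convert each phasor to rectangular form:
  V1 = 52.4·(cos(-59.9°) + j·sin(-59.9°)) = 26.28 - j45.33 V
  V2 = 10.5·(cos(-115.6°) + j·sin(-115.6°)) = -4.537 - j9.469 V
  V3 = 50.8·(cos(161.4°) + j·sin(161.4°)) = -48.15 + j16.2 V
Step 2 — Sum components: V_total = -26.4 - j38.6 V.
Step 3 — Convert to polar: |V_total| = 46.77 V, ∠V_total = -124.4°.

V_total = 46.77∠-124.4° V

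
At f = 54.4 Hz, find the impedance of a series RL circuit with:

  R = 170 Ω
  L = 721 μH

Step 1 — Angular frequency: ω = 2π·f = 2π·54.4 = 341.8 rad/s.
Step 2 — Component impedances:
  R: Z = R = 170 Ω
  L: Z = jωL = j·341.8·0.000721 = 0 + j0.2464 Ω
Step 3 — Series combination: Z_total = R + L = 170 + j0.2464 Ω = 170∠0.1° Ω.

Z = 170 + j0.2464 Ω = 170∠0.1° Ω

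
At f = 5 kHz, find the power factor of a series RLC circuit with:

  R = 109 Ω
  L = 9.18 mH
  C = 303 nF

Step 1 — Angular frequency: ω = 2π·f = 2π·5000 = 3.142e+04 rad/s.
Step 2 — Component impedances:
  R: Z = R = 109 Ω
  L: Z = jωL = j·3.142e+04·0.00918 = 0 + j288.4 Ω
  C: Z = 1/(jωC) = -j/(ω·C) = 0 - j105.1 Ω
Step 3 — Series combination: Z_total = R + L + C = 109 + j183.3 Ω = 213.3∠59.3° Ω.
Step 4 — Power factor: PF = cos(φ) = Re(Z)/|Z| = 109/213.3 = 0.511.
Step 5 — Type: Im(Z) = 183.3 ⇒ lagging (phase φ = 59.3°).

PF = 0.511 (lagging, φ = 59.3°)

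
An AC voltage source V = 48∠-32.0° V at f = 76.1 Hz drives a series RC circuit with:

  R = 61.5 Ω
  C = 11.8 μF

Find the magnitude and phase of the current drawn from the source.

Step 1 — Angular frequency: ω = 2π·f = 2π·76.1 = 478.2 rad/s.
Step 2 — Component impedances:
  R: Z = R = 61.5 Ω
  C: Z = 1/(jωC) = -j/(ω·C) = 0 - j177.2 Ω
Step 3 — Series combination: Z_total = R + C = 61.5 - j177.2 Ω = 187.6∠-70.9° Ω.
Step 4 — Source phasor: V = 48∠-32.0° V = 40.71 - j25.44 V.
Step 5 — Ohm's law: I = V / Z_total = (40.71 - j25.44) / (61.5 - j177.2) = 0.1992 + j0.1605 A.
Step 6 — Convert to polar: |I| = 0.2559 A, ∠I = 38.9°.

I = 0.2559∠38.9° A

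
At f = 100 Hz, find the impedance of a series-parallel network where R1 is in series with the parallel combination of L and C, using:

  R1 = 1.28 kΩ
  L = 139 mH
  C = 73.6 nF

Step 1 — Angular frequency: ω = 2π·f = 2π·100 = 628.3 rad/s.
Step 2 — Component impedances:
  R1: Z = R = 1280 Ω
  L: Z = jωL = j·628.3·0.139 = 0 + j87.34 Ω
  C: Z = 1/(jωC) = -j/(ω·C) = 0 - j2.162e+04 Ω
Step 3 — Parallel branch: L || C = 1/(1/L + 1/C) = 0 + j87.69 Ω.
Step 4 — Series with R1: Z_total = R1 + (L || C) = 1280 + j87.69 Ω = 1283∠3.9° Ω.

Z = 1280 + j87.69 Ω = 1283∠3.9° Ω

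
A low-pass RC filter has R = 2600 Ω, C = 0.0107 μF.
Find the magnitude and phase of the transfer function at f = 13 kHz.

Step 1 — Angular frequency: ω = 2π·1.3e+04 = 8.168e+04 rad/s.
Step 2 — Transfer function: H(jω) = 1/(1 + jωRC).
Step 3 — Denominator: 1 + jωRC = 1 + j·8.168e+04·2600·1.07e-08 = 1 + j2.272.
Step 4 — H = 0.1622 - j0.3687.
Step 5 — Magnitude: |H| = 0.4028 (-7.9 dB); phase: φ = -66.2°.

|H| = 0.4028 (-7.9 dB), φ = -66.2°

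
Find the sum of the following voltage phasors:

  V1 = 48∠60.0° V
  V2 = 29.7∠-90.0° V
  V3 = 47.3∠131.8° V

Step 1 — Convert each phasor to rectangular form:
  V1 = 48·(cos(60.0°) + j·sin(60.0°)) = 24 + j41.57 V
  V2 = 29.7·(cos(-90.0°) + j·sin(-90.0°)) = 0 - j29.7 V
  V3 = 47.3·(cos(131.8°) + j·sin(131.8°)) = -31.53 + j35.26 V
Step 2 — Sum components: V_total = -7.527 + j47.13 V.
Step 3 — Convert to polar: |V_total| = 47.73 V, ∠V_total = 99.1°.

V_total = 47.73∠99.1° V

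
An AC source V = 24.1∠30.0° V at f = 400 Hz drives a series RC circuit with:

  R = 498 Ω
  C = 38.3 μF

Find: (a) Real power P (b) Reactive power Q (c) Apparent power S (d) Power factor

Step 1 — Angular frequency: ω = 2π·f = 2π·400 = 2513 rad/s.
Step 2 — Component impedances:
  R: Z = R = 498 Ω
  C: Z = 1/(jωC) = -j/(ω·C) = 0 - j10.39 Ω
Step 3 — Series combination: Z_total = R + C = 498 - j10.39 Ω = 498.1∠-1.2° Ω.
Step 4 — Source phasor: V = 24.1∠30.0° V = 20.87 + j12.05 V.
Step 5 — Current: I = V / Z = 0.04139 + j0.02506 A = 0.04838∠31.2° A.
Step 6 — Complex power: S = V·I* = 1.166 - j0.02432 VA.
Step 7 — Real power: P = Re(S) = 1.166 W.
Step 8 — Reactive power: Q = Im(S) = -0.02432 VAR.
Step 9 — Apparent power: |S| = 1.166 VA.
Step 10 — Power factor: PF = P/|S| = 0.9998 (leading).

(a) P = 1.166 W  (b) Q = -0.02432 VAR  (c) S = 1.166 VA  (d) PF = 0.9998 (leading)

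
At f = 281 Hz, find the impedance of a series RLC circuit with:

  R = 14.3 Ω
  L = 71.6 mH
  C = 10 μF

Step 1 — Angular frequency: ω = 2π·f = 2π·281 = 1766 rad/s.
Step 2 — Component impedances:
  R: Z = R = 14.3 Ω
  L: Z = jωL = j·1766·0.0716 = 0 + j126.4 Ω
  C: Z = 1/(jωC) = -j/(ω·C) = 0 - j56.64 Ω
Step 3 — Series combination: Z_total = R + L + C = 14.3 + j69.78 Ω = 71.23∠78.4° Ω.

Z = 14.3 + j69.78 Ω = 71.23∠78.4° Ω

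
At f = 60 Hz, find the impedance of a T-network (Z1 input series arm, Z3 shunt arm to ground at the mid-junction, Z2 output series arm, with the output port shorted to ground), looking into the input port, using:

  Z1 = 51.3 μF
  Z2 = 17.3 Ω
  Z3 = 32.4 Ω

Step 1 — Angular frequency: ω = 2π·f = 2π·60 = 377 rad/s.
Step 2 — Component impedances:
  Z1: Z = 1/(jωC) = -j/(ω·C) = 0 - j51.71 Ω
  Z2: Z = R = 17.3 Ω
  Z3: Z = R = 32.4 Ω
Step 3 — With the output port shorted to ground, the output series arm Z2 runs from the junction to ground; the shunt arm Z3 also runs from the junction to ground. They appear in parallel: Z3 || Z2 = 11.28 Ω.
Step 4 — Series with input arm Z1: Z_in = Z1 + (Z3 || Z2) = 11.28 - j51.71 Ω = 52.92∠-77.7° Ω.

Z = 11.28 - j51.71 Ω = 52.92∠-77.7° Ω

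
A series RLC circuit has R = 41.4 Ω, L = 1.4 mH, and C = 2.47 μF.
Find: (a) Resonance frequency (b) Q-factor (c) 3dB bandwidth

Step 1 — Resonance condition Im(Z)=0 gives ω₀ = 1/√(LC).
Step 2 — ω₀ = 1/√(0.0014·2.47e-06) = 1.701e+04 rad/s.
Step 3 — f₀ = ω₀/(2π) = 2706 Hz.
Step 4 — Series Q: Q = ω₀L/R = 1.701e+04·0.0014/41.4 = 0.5751.
Step 5 — 3dB bandwidth: Δω = ω₀/Q = 2.957e+04 rad/s; BW = Δω/(2π) = 4706 Hz.

(a) f₀ = 2706 Hz  (b) Q = 0.5751  (c) BW = 4706 Hz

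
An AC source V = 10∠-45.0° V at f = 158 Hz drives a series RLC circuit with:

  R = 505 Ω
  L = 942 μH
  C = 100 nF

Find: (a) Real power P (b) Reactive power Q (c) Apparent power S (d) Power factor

Step 1 — Angular frequency: ω = 2π·f = 2π·158 = 992.7 rad/s.
Step 2 — Component impedances:
  R: Z = R = 505 Ω
  L: Z = jωL = j·992.7·0.000942 = 0 + j0.9352 Ω
  C: Z = 1/(jωC) = -j/(ω·C) = 0 - j1.007e+04 Ω
Step 3 — Series combination: Z_total = R + L + C = 505 - j1.007e+04 Ω = 1.008e+04∠-87.1° Ω.
Step 4 — Source phasor: V = 10∠-45.0° V = 7.071 - j7.071 V.
Step 5 — Current: I = V / Z = 0.0007354 + j0.0006652 A = 0.0009916∠42.1° A.
Step 6 — Complex power: S = V·I* = 0.0004965 - j0.009903 VA.
Step 7 — Real power: P = Re(S) = 0.0004965 W.
Step 8 — Reactive power: Q = Im(S) = -0.009903 VAR.
Step 9 — Apparent power: |S| = 0.009916 VA.
Step 10 — Power factor: PF = P/|S| = 0.05008 (leading).

(a) P = 0.0004965 W  (b) Q = -0.009903 VAR  (c) S = 0.009916 VA  (d) PF = 0.05008 (leading)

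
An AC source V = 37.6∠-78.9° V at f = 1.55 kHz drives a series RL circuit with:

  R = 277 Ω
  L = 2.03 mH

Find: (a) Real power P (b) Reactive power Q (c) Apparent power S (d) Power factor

Step 1 — Angular frequency: ω = 2π·f = 2π·1550 = 9739 rad/s.
Step 2 — Component impedances:
  R: Z = R = 277 Ω
  L: Z = jωL = j·9739·0.00203 = 0 + j19.77 Ω
Step 3 — Series combination: Z_total = R + L = 277 + j19.77 Ω = 277.7∠4.1° Ω.
Step 4 — Source phasor: V = 37.6∠-78.9° V = 7.239 - j36.9 V.
Step 5 — Current: I = V / Z = 0.01654 - j0.1344 A = 0.1354∠-83.0° A.
Step 6 — Complex power: S = V·I* = 5.078 + j0.3624 VA.
Step 7 — Real power: P = Re(S) = 5.078 W.
Step 8 — Reactive power: Q = Im(S) = 0.3624 VAR.
Step 9 — Apparent power: |S| = 5.091 VA.
Step 10 — Power factor: PF = P/|S| = 0.9975 (lagging).

(a) P = 5.078 W  (b) Q = 0.3624 VAR  (c) S = 5.091 VA  (d) PF = 0.9975 (lagging)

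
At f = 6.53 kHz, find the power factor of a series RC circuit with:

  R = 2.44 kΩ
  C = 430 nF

Step 1 — Angular frequency: ω = 2π·f = 2π·6530 = 4.103e+04 rad/s.
Step 2 — Component impedances:
  R: Z = R = 2440 Ω
  C: Z = 1/(jωC) = -j/(ω·C) = 0 - j56.68 Ω
Step 3 — Series combination: Z_total = R + C = 2440 - j56.68 Ω = 2441∠-1.3° Ω.
Step 4 — Power factor: PF = cos(φ) = Re(Z)/|Z| = 2440/2440.7 = 0.9997.
Step 5 — Type: Im(Z) = -56.68 ⇒ leading (phase φ = -1.3°).

PF = 0.9997 (leading, φ = -1.3°)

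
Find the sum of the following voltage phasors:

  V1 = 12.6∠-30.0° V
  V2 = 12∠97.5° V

Step 1 — Convert each phasor to rectangular form:
  V1 = 12.6·(cos(-30.0°) + j·sin(-30.0°)) = 10.91 - j6.3 V
  V2 = 12·(cos(97.5°) + j·sin(97.5°)) = -1.566 + j11.9 V
Step 2 — Sum components: V_total = 9.346 + j5.597 V.
Step 3 — Convert to polar: |V_total| = 10.89 V, ∠V_total = 30.9°.

V_total = 10.89∠30.9° V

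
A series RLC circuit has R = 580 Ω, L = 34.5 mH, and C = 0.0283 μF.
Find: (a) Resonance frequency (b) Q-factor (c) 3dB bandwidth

Step 1 — Resonance condition Im(Z)=0 gives ω₀ = 1/√(LC).
Step 2 — ω₀ = 1/√(0.0345·2.83e-08) = 3.2e+04 rad/s.
Step 3 — f₀ = ω₀/(2π) = 5094 Hz.
Step 4 — Series Q: Q = ω₀L/R = 3.2e+04·0.0345/580 = 1.904.
Step 5 — 3dB bandwidth: Δω = ω₀/Q = 1.681e+04 rad/s; BW = Δω/(2π) = 2676 Hz.

(a) f₀ = 5094 Hz  (b) Q = 1.904  (c) BW = 2676 Hz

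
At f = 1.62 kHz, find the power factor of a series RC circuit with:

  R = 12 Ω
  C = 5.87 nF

Step 1 — Angular frequency: ω = 2π·f = 2π·1620 = 1.018e+04 rad/s.
Step 2 — Component impedances:
  R: Z = R = 12 Ω
  C: Z = 1/(jωC) = -j/(ω·C) = 0 - j1.674e+04 Ω
Step 3 — Series combination: Z_total = R + C = 12 - j1.674e+04 Ω = 1.674e+04∠-90.0° Ω.
Step 4 — Power factor: PF = cos(φ) = Re(Z)/|Z| = 12/16737 = 0.000717.
Step 5 — Type: Im(Z) = -1.674e+04 ⇒ leading (phase φ = -90.0°).

PF = 0.000717 (leading, φ = -90.0°)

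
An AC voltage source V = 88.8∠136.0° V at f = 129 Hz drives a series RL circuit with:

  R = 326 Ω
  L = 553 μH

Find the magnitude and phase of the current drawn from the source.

Step 1 — Angular frequency: ω = 2π·f = 2π·129 = 810.5 rad/s.
Step 2 — Component impedances:
  R: Z = R = 326 Ω
  L: Z = jωL = j·810.5·0.000553 = 0 + j0.4482 Ω
Step 3 — Series combination: Z_total = R + L = 326 + j0.4482 Ω = 326∠0.1° Ω.
Step 4 — Source phasor: V = 88.8∠136.0° V = -63.88 + j61.69 V.
Step 5 — Ohm's law: I = V / Z_total = (-63.88 + j61.69) / (326 + j0.4482) = -0.1957 + j0.1895 A.
Step 6 — Convert to polar: |I| = 0.2724 A, ∠I = 135.9°.

I = 0.2724∠135.9° A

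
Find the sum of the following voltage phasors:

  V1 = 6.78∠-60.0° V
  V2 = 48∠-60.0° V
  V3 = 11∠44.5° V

Step 1 — Convert each phasor to rectangular form:
  V1 = 6.78·(cos(-60.0°) + j·sin(-60.0°)) = 3.39 - j5.872 V
  V2 = 48·(cos(-60.0°) + j·sin(-60.0°)) = 24 - j41.57 V
  V3 = 11·(cos(44.5°) + j·sin(44.5°)) = 7.846 + j7.71 V
Step 2 — Sum components: V_total = 35.24 - j39.73 V.
Step 3 — Convert to polar: |V_total| = 53.1 V, ∠V_total = -48.4°.

V_total = 53.1∠-48.4° V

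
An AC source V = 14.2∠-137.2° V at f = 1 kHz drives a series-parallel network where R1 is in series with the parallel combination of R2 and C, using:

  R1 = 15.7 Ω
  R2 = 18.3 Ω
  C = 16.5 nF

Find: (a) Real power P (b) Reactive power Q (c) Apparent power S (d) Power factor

Step 1 — Angular frequency: ω = 2π·f = 2π·1000 = 6283 rad/s.
Step 2 — Component impedances:
  R1: Z = R = 15.7 Ω
  R2: Z = R = 18.3 Ω
  C: Z = 1/(jωC) = -j/(ω·C) = 0 - j9646 Ω
Step 3 — Parallel branch: R2 || C = 1/(1/R2 + 1/C) = 18.3 - j0.03472 Ω.
Step 4 — Series with R1: Z_total = R1 + (R2 || C) = 34 - j0.03472 Ω = 34∠-0.1° Ω.
Step 5 — Source phasor: V = 14.2∠-137.2° V = -10.42 - j9.648 V.
Step 6 — Current: I = V / Z = -0.3062 - j0.2841 A = 0.4176∠-137.1° A.
Step 7 — Complex power: S = V·I* = 5.931 - j0.006056 VA.
Step 8 — Real power: P = Re(S) = 5.931 W.
Step 9 — Reactive power: Q = Im(S) = -0.006056 VAR.
Step 10 — Apparent power: |S| = 5.931 VA.
Step 11 — Power factor: PF = P/|S| = 1 (leading).

(a) P = 5.931 W  (b) Q = -0.006056 VAR  (c) S = 5.931 VA  (d) PF = 1 (leading)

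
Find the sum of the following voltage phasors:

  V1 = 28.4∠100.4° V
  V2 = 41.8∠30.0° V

Step 1 — Convert each phasor to rectangular form:
  V1 = 28.4·(cos(100.4°) + j·sin(100.4°)) = -5.127 + j27.93 V
  V2 = 41.8·(cos(30.0°) + j·sin(30.0°)) = 36.2 + j20.9 V
Step 2 — Sum components: V_total = 31.07 + j48.83 V.
Step 3 — Convert to polar: |V_total| = 57.88 V, ∠V_total = 57.5°.

V_total = 57.88∠57.5° V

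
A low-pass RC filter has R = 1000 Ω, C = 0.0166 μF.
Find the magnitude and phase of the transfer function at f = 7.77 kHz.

Step 1 — Angular frequency: ω = 2π·7770 = 4.882e+04 rad/s.
Step 2 — Transfer function: H(jω) = 1/(1 + jωRC).
Step 3 — Denominator: 1 + jωRC = 1 + j·4.882e+04·1000·1.66e-08 = 1 + j0.8104.
Step 4 — H = 0.6036 - j0.4892.
Step 5 — Magnitude: |H| = 0.7769 (-2.2 dB); phase: φ = -39.0°.

|H| = 0.7769 (-2.2 dB), φ = -39.0°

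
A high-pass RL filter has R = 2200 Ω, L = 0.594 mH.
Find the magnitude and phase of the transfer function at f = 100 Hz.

Step 1 — Angular frequency: ω = 2π·100 = 628.3 rad/s.
Step 2 — Transfer function: H(jω) = jωL/(R + jωL).
Step 3 — Numerator jωL = j·0.3732; denominator R + jωL = 2200 + j0.3732.
Step 4 — H = 2.878e-08 + j0.0001696.
Step 5 — Magnitude: |H| = 0.0001696 (-75.4 dB); phase: φ = 90.0°.

|H| = 0.0001696 (-75.4 dB), φ = 90.0°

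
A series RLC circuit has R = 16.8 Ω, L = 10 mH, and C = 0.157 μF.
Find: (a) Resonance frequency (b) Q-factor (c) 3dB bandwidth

Step 1 — Resonance: ω₀ = 1/√(LC) = 1/√(0.01·1.57e-07) = 2.524e+04 rad/s.
Step 2 — f₀ = ω₀/(2π) = 4017 Hz.
Step 3 — Series Q: Q = ω₀L/R = 2.524e+04·0.01/16.8 = 15.02.
Step 4 — Bandwidth: Δω = ω₀/Q = 1680 rad/s; BW = Δω/(2π) = 267.4 Hz.

(a) f₀ = 4017 Hz  (b) Q = 15.02  (c) BW = 267.4 Hz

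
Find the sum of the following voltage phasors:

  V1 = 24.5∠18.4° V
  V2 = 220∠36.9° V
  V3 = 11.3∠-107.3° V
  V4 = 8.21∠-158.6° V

Step 1 — Convert each phasor to rectangular form:
  V1 = 24.5·(cos(18.4°) + j·sin(18.4°)) = 23.25 + j7.733 V
  V2 = 220·(cos(36.9°) + j·sin(36.9°)) = 175.9 + j132.1 V
  V3 = 11.3·(cos(-107.3°) + j·sin(-107.3°)) = -3.36 - j10.79 V
  V4 = 8.21·(cos(-158.6°) + j·sin(-158.6°)) = -7.644 - j2.996 V
Step 2 — Sum components: V_total = 188.2 + j126 V.
Step 3 — Convert to polar: |V_total| = 226.5 V, ∠V_total = 33.8°.

V_total = 226.5∠33.8° V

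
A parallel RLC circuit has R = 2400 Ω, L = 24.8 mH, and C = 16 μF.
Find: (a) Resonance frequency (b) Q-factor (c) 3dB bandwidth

Step 1 — Resonance: ω₀ = 1/√(LC) = 1/√(0.0248·1.6e-05) = 1588 rad/s.
Step 2 — f₀ = ω₀/(2π) = 252.7 Hz.
Step 3 — Parallel Q: Q = R/(ω₀L) = 2400/(1588·0.0248) = 60.96.
Step 4 — Bandwidth: Δω = ω₀/Q = 26.04 rad/s; BW = Δω/(2π) = 4.145 Hz.

(a) f₀ = 252.7 Hz  (b) Q = 60.96  (c) BW = 4.145 Hz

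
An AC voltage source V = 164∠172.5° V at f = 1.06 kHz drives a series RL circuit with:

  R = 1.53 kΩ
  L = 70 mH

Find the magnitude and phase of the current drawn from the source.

Step 1 — Angular frequency: ω = 2π·f = 2π·1060 = 6660 rad/s.
Step 2 — Component impedances:
  R: Z = R = 1530 Ω
  L: Z = jωL = j·6660·0.07 = 0 + j466.2 Ω
Step 3 — Series combination: Z_total = R + L = 1530 + j466.2 Ω = 1599∠16.9° Ω.
Step 4 — Source phasor: V = 164∠172.5° V = -162.6 + j21.41 V.
Step 5 — Ohm's law: I = V / Z_total = (-162.6 + j21.41) / (1530 + j466.2) = -0.09334 + j0.04243 A.
Step 6 — Convert to polar: |I| = 0.1025 A, ∠I = 155.6°.

I = 0.1025∠155.6° A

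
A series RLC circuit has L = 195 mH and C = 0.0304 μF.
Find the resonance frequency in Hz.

Step 1 — Resonance condition Im(Z)=0 gives ω₀ = 1/√(LC).
Step 2 — ω₀ = 1/√(0.195·3.04e-08) = 1.299e+04 rad/s.
Step 3 — f₀ = ω₀/(2π) = 2067 Hz.

f₀ = 2067 Hz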